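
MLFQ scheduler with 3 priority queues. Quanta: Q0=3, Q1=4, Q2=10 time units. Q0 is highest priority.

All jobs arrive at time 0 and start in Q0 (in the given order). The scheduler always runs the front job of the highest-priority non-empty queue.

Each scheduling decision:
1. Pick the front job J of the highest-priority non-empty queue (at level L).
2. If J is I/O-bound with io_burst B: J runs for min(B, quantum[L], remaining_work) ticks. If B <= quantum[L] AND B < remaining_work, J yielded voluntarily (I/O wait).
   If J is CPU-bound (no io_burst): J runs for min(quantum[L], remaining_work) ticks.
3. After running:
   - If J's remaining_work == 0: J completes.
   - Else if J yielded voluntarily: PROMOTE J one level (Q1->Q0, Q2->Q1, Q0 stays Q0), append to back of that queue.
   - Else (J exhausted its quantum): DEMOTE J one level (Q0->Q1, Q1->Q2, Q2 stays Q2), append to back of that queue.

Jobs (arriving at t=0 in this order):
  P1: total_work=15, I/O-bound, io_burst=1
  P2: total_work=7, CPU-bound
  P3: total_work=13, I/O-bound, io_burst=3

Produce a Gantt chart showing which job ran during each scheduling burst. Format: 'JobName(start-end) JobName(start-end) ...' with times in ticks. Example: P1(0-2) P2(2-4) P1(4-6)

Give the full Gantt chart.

Answer: P1(0-1) P2(1-4) P3(4-7) P1(7-8) P3(8-11) P1(11-12) P3(12-15) P1(15-16) P3(16-19) P1(19-20) P3(20-21) P1(21-22) P1(22-23) P1(23-24) P1(24-25) P1(25-26) P1(26-27) P1(27-28) P1(28-29) P1(29-30) P1(30-31) P2(31-35)

Derivation:
t=0-1: P1@Q0 runs 1, rem=14, I/O yield, promote→Q0. Q0=[P2,P3,P1] Q1=[] Q2=[]
t=1-4: P2@Q0 runs 3, rem=4, quantum used, demote→Q1. Q0=[P3,P1] Q1=[P2] Q2=[]
t=4-7: P3@Q0 runs 3, rem=10, I/O yield, promote→Q0. Q0=[P1,P3] Q1=[P2] Q2=[]
t=7-8: P1@Q0 runs 1, rem=13, I/O yield, promote→Q0. Q0=[P3,P1] Q1=[P2] Q2=[]
t=8-11: P3@Q0 runs 3, rem=7, I/O yield, promote→Q0. Q0=[P1,P3] Q1=[P2] Q2=[]
t=11-12: P1@Q0 runs 1, rem=12, I/O yield, promote→Q0. Q0=[P3,P1] Q1=[P2] Q2=[]
t=12-15: P3@Q0 runs 3, rem=4, I/O yield, promote→Q0. Q0=[P1,P3] Q1=[P2] Q2=[]
t=15-16: P1@Q0 runs 1, rem=11, I/O yield, promote→Q0. Q0=[P3,P1] Q1=[P2] Q2=[]
t=16-19: P3@Q0 runs 3, rem=1, I/O yield, promote→Q0. Q0=[P1,P3] Q1=[P2] Q2=[]
t=19-20: P1@Q0 runs 1, rem=10, I/O yield, promote→Q0. Q0=[P3,P1] Q1=[P2] Q2=[]
t=20-21: P3@Q0 runs 1, rem=0, completes. Q0=[P1] Q1=[P2] Q2=[]
t=21-22: P1@Q0 runs 1, rem=9, I/O yield, promote→Q0. Q0=[P1] Q1=[P2] Q2=[]
t=22-23: P1@Q0 runs 1, rem=8, I/O yield, promote→Q0. Q0=[P1] Q1=[P2] Q2=[]
t=23-24: P1@Q0 runs 1, rem=7, I/O yield, promote→Q0. Q0=[P1] Q1=[P2] Q2=[]
t=24-25: P1@Q0 runs 1, rem=6, I/O yield, promote→Q0. Q0=[P1] Q1=[P2] Q2=[]
t=25-26: P1@Q0 runs 1, rem=5, I/O yield, promote→Q0. Q0=[P1] Q1=[P2] Q2=[]
t=26-27: P1@Q0 runs 1, rem=4, I/O yield, promote→Q0. Q0=[P1] Q1=[P2] Q2=[]
t=27-28: P1@Q0 runs 1, rem=3, I/O yield, promote→Q0. Q0=[P1] Q1=[P2] Q2=[]
t=28-29: P1@Q0 runs 1, rem=2, I/O yield, promote→Q0. Q0=[P1] Q1=[P2] Q2=[]
t=29-30: P1@Q0 runs 1, rem=1, I/O yield, promote→Q0. Q0=[P1] Q1=[P2] Q2=[]
t=30-31: P1@Q0 runs 1, rem=0, completes. Q0=[] Q1=[P2] Q2=[]
t=31-35: P2@Q1 runs 4, rem=0, completes. Q0=[] Q1=[] Q2=[]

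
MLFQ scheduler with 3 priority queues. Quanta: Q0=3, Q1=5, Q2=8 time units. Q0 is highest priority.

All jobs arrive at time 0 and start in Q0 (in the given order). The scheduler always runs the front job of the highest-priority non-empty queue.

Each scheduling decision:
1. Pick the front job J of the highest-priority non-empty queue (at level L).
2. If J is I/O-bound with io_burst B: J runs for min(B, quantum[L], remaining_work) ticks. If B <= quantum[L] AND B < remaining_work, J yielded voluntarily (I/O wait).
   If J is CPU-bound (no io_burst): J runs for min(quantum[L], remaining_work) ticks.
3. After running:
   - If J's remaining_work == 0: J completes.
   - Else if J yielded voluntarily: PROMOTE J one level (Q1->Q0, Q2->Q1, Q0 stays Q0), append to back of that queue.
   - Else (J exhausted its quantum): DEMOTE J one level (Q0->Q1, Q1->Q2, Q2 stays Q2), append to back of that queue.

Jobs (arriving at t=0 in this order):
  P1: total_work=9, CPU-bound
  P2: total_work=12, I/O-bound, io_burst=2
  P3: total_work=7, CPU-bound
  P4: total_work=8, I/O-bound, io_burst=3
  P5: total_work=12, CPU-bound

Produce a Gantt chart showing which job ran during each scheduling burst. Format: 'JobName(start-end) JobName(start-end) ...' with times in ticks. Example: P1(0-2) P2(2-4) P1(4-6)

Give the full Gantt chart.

Answer: P1(0-3) P2(3-5) P3(5-8) P4(8-11) P5(11-14) P2(14-16) P4(16-19) P2(19-21) P4(21-23) P2(23-25) P2(25-27) P2(27-29) P1(29-34) P3(34-38) P5(38-43) P1(43-44) P5(44-48)

Derivation:
t=0-3: P1@Q0 runs 3, rem=6, quantum used, demote→Q1. Q0=[P2,P3,P4,P5] Q1=[P1] Q2=[]
t=3-5: P2@Q0 runs 2, rem=10, I/O yield, promote→Q0. Q0=[P3,P4,P5,P2] Q1=[P1] Q2=[]
t=5-8: P3@Q0 runs 3, rem=4, quantum used, demote→Q1. Q0=[P4,P5,P2] Q1=[P1,P3] Q2=[]
t=8-11: P4@Q0 runs 3, rem=5, I/O yield, promote→Q0. Q0=[P5,P2,P4] Q1=[P1,P3] Q2=[]
t=11-14: P5@Q0 runs 3, rem=9, quantum used, demote→Q1. Q0=[P2,P4] Q1=[P1,P3,P5] Q2=[]
t=14-16: P2@Q0 runs 2, rem=8, I/O yield, promote→Q0. Q0=[P4,P2] Q1=[P1,P3,P5] Q2=[]
t=16-19: P4@Q0 runs 3, rem=2, I/O yield, promote→Q0. Q0=[P2,P4] Q1=[P1,P3,P5] Q2=[]
t=19-21: P2@Q0 runs 2, rem=6, I/O yield, promote→Q0. Q0=[P4,P2] Q1=[P1,P3,P5] Q2=[]
t=21-23: P4@Q0 runs 2, rem=0, completes. Q0=[P2] Q1=[P1,P3,P5] Q2=[]
t=23-25: P2@Q0 runs 2, rem=4, I/O yield, promote→Q0. Q0=[P2] Q1=[P1,P3,P5] Q2=[]
t=25-27: P2@Q0 runs 2, rem=2, I/O yield, promote→Q0. Q0=[P2] Q1=[P1,P3,P5] Q2=[]
t=27-29: P2@Q0 runs 2, rem=0, completes. Q0=[] Q1=[P1,P3,P5] Q2=[]
t=29-34: P1@Q1 runs 5, rem=1, quantum used, demote→Q2. Q0=[] Q1=[P3,P5] Q2=[P1]
t=34-38: P3@Q1 runs 4, rem=0, completes. Q0=[] Q1=[P5] Q2=[P1]
t=38-43: P5@Q1 runs 5, rem=4, quantum used, demote→Q2. Q0=[] Q1=[] Q2=[P1,P5]
t=43-44: P1@Q2 runs 1, rem=0, completes. Q0=[] Q1=[] Q2=[P5]
t=44-48: P5@Q2 runs 4, rem=0, completes. Q0=[] Q1=[] Q2=[]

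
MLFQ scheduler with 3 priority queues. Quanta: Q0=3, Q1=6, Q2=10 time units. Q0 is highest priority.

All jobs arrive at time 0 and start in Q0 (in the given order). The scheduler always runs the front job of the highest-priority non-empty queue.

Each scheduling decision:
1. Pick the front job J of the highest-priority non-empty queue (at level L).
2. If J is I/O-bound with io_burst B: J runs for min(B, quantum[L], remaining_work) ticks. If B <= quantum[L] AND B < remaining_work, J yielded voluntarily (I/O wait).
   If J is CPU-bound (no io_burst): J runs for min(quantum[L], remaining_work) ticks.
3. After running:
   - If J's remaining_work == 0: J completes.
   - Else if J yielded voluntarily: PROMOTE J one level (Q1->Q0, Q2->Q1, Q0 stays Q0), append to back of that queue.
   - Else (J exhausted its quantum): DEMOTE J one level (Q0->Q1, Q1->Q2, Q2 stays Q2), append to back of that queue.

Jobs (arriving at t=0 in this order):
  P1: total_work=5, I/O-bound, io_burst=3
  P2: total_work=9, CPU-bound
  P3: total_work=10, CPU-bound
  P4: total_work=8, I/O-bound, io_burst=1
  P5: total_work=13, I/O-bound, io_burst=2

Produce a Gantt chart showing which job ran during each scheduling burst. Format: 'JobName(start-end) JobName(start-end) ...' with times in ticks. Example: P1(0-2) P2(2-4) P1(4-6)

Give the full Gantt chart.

t=0-3: P1@Q0 runs 3, rem=2, I/O yield, promote→Q0. Q0=[P2,P3,P4,P5,P1] Q1=[] Q2=[]
t=3-6: P2@Q0 runs 3, rem=6, quantum used, demote→Q1. Q0=[P3,P4,P5,P1] Q1=[P2] Q2=[]
t=6-9: P3@Q0 runs 3, rem=7, quantum used, demote→Q1. Q0=[P4,P5,P1] Q1=[P2,P3] Q2=[]
t=9-10: P4@Q0 runs 1, rem=7, I/O yield, promote→Q0. Q0=[P5,P1,P4] Q1=[P2,P3] Q2=[]
t=10-12: P5@Q0 runs 2, rem=11, I/O yield, promote→Q0. Q0=[P1,P4,P5] Q1=[P2,P3] Q2=[]
t=12-14: P1@Q0 runs 2, rem=0, completes. Q0=[P4,P5] Q1=[P2,P3] Q2=[]
t=14-15: P4@Q0 runs 1, rem=6, I/O yield, promote→Q0. Q0=[P5,P4] Q1=[P2,P3] Q2=[]
t=15-17: P5@Q0 runs 2, rem=9, I/O yield, promote→Q0. Q0=[P4,P5] Q1=[P2,P3] Q2=[]
t=17-18: P4@Q0 runs 1, rem=5, I/O yield, promote→Q0. Q0=[P5,P4] Q1=[P2,P3] Q2=[]
t=18-20: P5@Q0 runs 2, rem=7, I/O yield, promote→Q0. Q0=[P4,P5] Q1=[P2,P3] Q2=[]
t=20-21: P4@Q0 runs 1, rem=4, I/O yield, promote→Q0. Q0=[P5,P4] Q1=[P2,P3] Q2=[]
t=21-23: P5@Q0 runs 2, rem=5, I/O yield, promote→Q0. Q0=[P4,P5] Q1=[P2,P3] Q2=[]
t=23-24: P4@Q0 runs 1, rem=3, I/O yield, promote→Q0. Q0=[P5,P4] Q1=[P2,P3] Q2=[]
t=24-26: P5@Q0 runs 2, rem=3, I/O yield, promote→Q0. Q0=[P4,P5] Q1=[P2,P3] Q2=[]
t=26-27: P4@Q0 runs 1, rem=2, I/O yield, promote→Q0. Q0=[P5,P4] Q1=[P2,P3] Q2=[]
t=27-29: P5@Q0 runs 2, rem=1, I/O yield, promote→Q0. Q0=[P4,P5] Q1=[P2,P3] Q2=[]
t=29-30: P4@Q0 runs 1, rem=1, I/O yield, promote→Q0. Q0=[P5,P4] Q1=[P2,P3] Q2=[]
t=30-31: P5@Q0 runs 1, rem=0, completes. Q0=[P4] Q1=[P2,P3] Q2=[]
t=31-32: P4@Q0 runs 1, rem=0, completes. Q0=[] Q1=[P2,P3] Q2=[]
t=32-38: P2@Q1 runs 6, rem=0, completes. Q0=[] Q1=[P3] Q2=[]
t=38-44: P3@Q1 runs 6, rem=1, quantum used, demote→Q2. Q0=[] Q1=[] Q2=[P3]
t=44-45: P3@Q2 runs 1, rem=0, completes. Q0=[] Q1=[] Q2=[]

Answer: P1(0-3) P2(3-6) P3(6-9) P4(9-10) P5(10-12) P1(12-14) P4(14-15) P5(15-17) P4(17-18) P5(18-20) P4(20-21) P5(21-23) P4(23-24) P5(24-26) P4(26-27) P5(27-29) P4(29-30) P5(30-31) P4(31-32) P2(32-38) P3(38-44) P3(44-45)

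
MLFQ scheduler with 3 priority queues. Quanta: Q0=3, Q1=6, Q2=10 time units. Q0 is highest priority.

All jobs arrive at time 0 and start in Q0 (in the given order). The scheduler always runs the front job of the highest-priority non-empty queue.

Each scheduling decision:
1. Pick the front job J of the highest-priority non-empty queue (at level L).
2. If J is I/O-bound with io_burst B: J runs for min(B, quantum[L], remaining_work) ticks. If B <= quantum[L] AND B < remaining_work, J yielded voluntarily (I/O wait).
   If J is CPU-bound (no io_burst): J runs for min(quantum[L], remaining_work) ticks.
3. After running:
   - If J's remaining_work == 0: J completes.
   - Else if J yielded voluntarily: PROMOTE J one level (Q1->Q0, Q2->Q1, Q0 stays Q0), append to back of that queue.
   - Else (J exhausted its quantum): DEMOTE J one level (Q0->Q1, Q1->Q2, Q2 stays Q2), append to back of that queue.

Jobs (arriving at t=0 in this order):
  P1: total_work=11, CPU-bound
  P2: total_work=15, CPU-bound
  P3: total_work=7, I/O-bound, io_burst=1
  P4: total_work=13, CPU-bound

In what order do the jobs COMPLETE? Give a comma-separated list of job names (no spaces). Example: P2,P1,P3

Answer: P3,P1,P2,P4

Derivation:
t=0-3: P1@Q0 runs 3, rem=8, quantum used, demote→Q1. Q0=[P2,P3,P4] Q1=[P1] Q2=[]
t=3-6: P2@Q0 runs 3, rem=12, quantum used, demote→Q1. Q0=[P3,P4] Q1=[P1,P2] Q2=[]
t=6-7: P3@Q0 runs 1, rem=6, I/O yield, promote→Q0. Q0=[P4,P3] Q1=[P1,P2] Q2=[]
t=7-10: P4@Q0 runs 3, rem=10, quantum used, demote→Q1. Q0=[P3] Q1=[P1,P2,P4] Q2=[]
t=10-11: P3@Q0 runs 1, rem=5, I/O yield, promote→Q0. Q0=[P3] Q1=[P1,P2,P4] Q2=[]
t=11-12: P3@Q0 runs 1, rem=4, I/O yield, promote→Q0. Q0=[P3] Q1=[P1,P2,P4] Q2=[]
t=12-13: P3@Q0 runs 1, rem=3, I/O yield, promote→Q0. Q0=[P3] Q1=[P1,P2,P4] Q2=[]
t=13-14: P3@Q0 runs 1, rem=2, I/O yield, promote→Q0. Q0=[P3] Q1=[P1,P2,P4] Q2=[]
t=14-15: P3@Q0 runs 1, rem=1, I/O yield, promote→Q0. Q0=[P3] Q1=[P1,P2,P4] Q2=[]
t=15-16: P3@Q0 runs 1, rem=0, completes. Q0=[] Q1=[P1,P2,P4] Q2=[]
t=16-22: P1@Q1 runs 6, rem=2, quantum used, demote→Q2. Q0=[] Q1=[P2,P4] Q2=[P1]
t=22-28: P2@Q1 runs 6, rem=6, quantum used, demote→Q2. Q0=[] Q1=[P4] Q2=[P1,P2]
t=28-34: P4@Q1 runs 6, rem=4, quantum used, demote→Q2. Q0=[] Q1=[] Q2=[P1,P2,P4]
t=34-36: P1@Q2 runs 2, rem=0, completes. Q0=[] Q1=[] Q2=[P2,P4]
t=36-42: P2@Q2 runs 6, rem=0, completes. Q0=[] Q1=[] Q2=[P4]
t=42-46: P4@Q2 runs 4, rem=0, completes. Q0=[] Q1=[] Q2=[]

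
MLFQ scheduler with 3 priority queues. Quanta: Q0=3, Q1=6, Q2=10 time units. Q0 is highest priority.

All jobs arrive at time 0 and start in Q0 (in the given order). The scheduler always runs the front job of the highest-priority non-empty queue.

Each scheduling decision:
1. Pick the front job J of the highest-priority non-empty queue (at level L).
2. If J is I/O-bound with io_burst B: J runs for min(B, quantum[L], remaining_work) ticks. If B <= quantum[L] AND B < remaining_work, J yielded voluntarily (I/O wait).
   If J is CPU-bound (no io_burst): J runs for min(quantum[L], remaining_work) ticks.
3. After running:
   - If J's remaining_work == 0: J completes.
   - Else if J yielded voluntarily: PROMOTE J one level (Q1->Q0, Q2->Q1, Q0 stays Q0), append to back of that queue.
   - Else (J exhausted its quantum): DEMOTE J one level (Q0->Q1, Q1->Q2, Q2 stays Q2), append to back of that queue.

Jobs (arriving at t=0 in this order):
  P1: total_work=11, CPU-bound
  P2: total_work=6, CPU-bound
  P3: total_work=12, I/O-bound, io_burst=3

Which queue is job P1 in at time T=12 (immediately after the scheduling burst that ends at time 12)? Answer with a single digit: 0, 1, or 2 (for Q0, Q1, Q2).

Answer: 1

Derivation:
t=0-3: P1@Q0 runs 3, rem=8, quantum used, demote→Q1. Q0=[P2,P3] Q1=[P1] Q2=[]
t=3-6: P2@Q0 runs 3, rem=3, quantum used, demote→Q1. Q0=[P3] Q1=[P1,P2] Q2=[]
t=6-9: P3@Q0 runs 3, rem=9, I/O yield, promote→Q0. Q0=[P3] Q1=[P1,P2] Q2=[]
t=9-12: P3@Q0 runs 3, rem=6, I/O yield, promote→Q0. Q0=[P3] Q1=[P1,P2] Q2=[]
t=12-15: P3@Q0 runs 3, rem=3, I/O yield, promote→Q0. Q0=[P3] Q1=[P1,P2] Q2=[]
t=15-18: P3@Q0 runs 3, rem=0, completes. Q0=[] Q1=[P1,P2] Q2=[]
t=18-24: P1@Q1 runs 6, rem=2, quantum used, demote→Q2. Q0=[] Q1=[P2] Q2=[P1]
t=24-27: P2@Q1 runs 3, rem=0, completes. Q0=[] Q1=[] Q2=[P1]
t=27-29: P1@Q2 runs 2, rem=0, completes. Q0=[] Q1=[] Q2=[]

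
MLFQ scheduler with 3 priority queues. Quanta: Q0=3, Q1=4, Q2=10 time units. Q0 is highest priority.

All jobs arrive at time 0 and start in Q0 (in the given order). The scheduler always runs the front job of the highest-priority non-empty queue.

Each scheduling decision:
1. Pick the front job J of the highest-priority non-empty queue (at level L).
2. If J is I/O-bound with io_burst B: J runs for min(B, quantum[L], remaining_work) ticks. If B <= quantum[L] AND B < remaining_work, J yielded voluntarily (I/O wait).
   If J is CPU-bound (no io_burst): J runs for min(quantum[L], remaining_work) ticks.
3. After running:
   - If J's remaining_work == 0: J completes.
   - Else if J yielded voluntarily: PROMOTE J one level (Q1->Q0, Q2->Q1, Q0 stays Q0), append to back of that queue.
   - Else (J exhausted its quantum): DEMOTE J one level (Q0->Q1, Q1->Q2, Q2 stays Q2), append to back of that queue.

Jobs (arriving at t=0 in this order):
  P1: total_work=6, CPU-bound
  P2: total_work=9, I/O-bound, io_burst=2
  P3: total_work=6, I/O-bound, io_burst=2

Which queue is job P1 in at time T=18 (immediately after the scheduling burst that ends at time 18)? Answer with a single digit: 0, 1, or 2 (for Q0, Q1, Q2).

t=0-3: P1@Q0 runs 3, rem=3, quantum used, demote→Q1. Q0=[P2,P3] Q1=[P1] Q2=[]
t=3-5: P2@Q0 runs 2, rem=7, I/O yield, promote→Q0. Q0=[P3,P2] Q1=[P1] Q2=[]
t=5-7: P3@Q0 runs 2, rem=4, I/O yield, promote→Q0. Q0=[P2,P3] Q1=[P1] Q2=[]
t=7-9: P2@Q0 runs 2, rem=5, I/O yield, promote→Q0. Q0=[P3,P2] Q1=[P1] Q2=[]
t=9-11: P3@Q0 runs 2, rem=2, I/O yield, promote→Q0. Q0=[P2,P3] Q1=[P1] Q2=[]
t=11-13: P2@Q0 runs 2, rem=3, I/O yield, promote→Q0. Q0=[P3,P2] Q1=[P1] Q2=[]
t=13-15: P3@Q0 runs 2, rem=0, completes. Q0=[P2] Q1=[P1] Q2=[]
t=15-17: P2@Q0 runs 2, rem=1, I/O yield, promote→Q0. Q0=[P2] Q1=[P1] Q2=[]
t=17-18: P2@Q0 runs 1, rem=0, completes. Q0=[] Q1=[P1] Q2=[]
t=18-21: P1@Q1 runs 3, rem=0, completes. Q0=[] Q1=[] Q2=[]

Answer: 1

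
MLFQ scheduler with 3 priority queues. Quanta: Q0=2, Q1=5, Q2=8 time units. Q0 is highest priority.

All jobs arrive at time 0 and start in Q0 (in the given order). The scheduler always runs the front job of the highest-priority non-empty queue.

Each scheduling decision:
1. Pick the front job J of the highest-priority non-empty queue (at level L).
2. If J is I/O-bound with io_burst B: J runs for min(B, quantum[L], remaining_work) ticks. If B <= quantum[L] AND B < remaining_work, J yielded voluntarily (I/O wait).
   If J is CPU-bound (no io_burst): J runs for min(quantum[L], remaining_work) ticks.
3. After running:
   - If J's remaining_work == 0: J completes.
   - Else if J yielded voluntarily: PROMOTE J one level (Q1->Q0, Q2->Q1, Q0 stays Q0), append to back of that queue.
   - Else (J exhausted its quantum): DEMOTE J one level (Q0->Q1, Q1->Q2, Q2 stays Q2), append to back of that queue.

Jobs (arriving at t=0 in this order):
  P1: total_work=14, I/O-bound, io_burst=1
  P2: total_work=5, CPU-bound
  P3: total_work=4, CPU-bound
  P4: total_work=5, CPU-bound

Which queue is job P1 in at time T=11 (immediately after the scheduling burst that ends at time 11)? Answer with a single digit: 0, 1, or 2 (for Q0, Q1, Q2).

Answer: 0

Derivation:
t=0-1: P1@Q0 runs 1, rem=13, I/O yield, promote→Q0. Q0=[P2,P3,P4,P1] Q1=[] Q2=[]
t=1-3: P2@Q0 runs 2, rem=3, quantum used, demote→Q1. Q0=[P3,P4,P1] Q1=[P2] Q2=[]
t=3-5: P3@Q0 runs 2, rem=2, quantum used, demote→Q1. Q0=[P4,P1] Q1=[P2,P3] Q2=[]
t=5-7: P4@Q0 runs 2, rem=3, quantum used, demote→Q1. Q0=[P1] Q1=[P2,P3,P4] Q2=[]
t=7-8: P1@Q0 runs 1, rem=12, I/O yield, promote→Q0. Q0=[P1] Q1=[P2,P3,P4] Q2=[]
t=8-9: P1@Q0 runs 1, rem=11, I/O yield, promote→Q0. Q0=[P1] Q1=[P2,P3,P4] Q2=[]
t=9-10: P1@Q0 runs 1, rem=10, I/O yield, promote→Q0. Q0=[P1] Q1=[P2,P3,P4] Q2=[]
t=10-11: P1@Q0 runs 1, rem=9, I/O yield, promote→Q0. Q0=[P1] Q1=[P2,P3,P4] Q2=[]
t=11-12: P1@Q0 runs 1, rem=8, I/O yield, promote→Q0. Q0=[P1] Q1=[P2,P3,P4] Q2=[]
t=12-13: P1@Q0 runs 1, rem=7, I/O yield, promote→Q0. Q0=[P1] Q1=[P2,P3,P4] Q2=[]
t=13-14: P1@Q0 runs 1, rem=6, I/O yield, promote→Q0. Q0=[P1] Q1=[P2,P3,P4] Q2=[]
t=14-15: P1@Q0 runs 1, rem=5, I/O yield, promote→Q0. Q0=[P1] Q1=[P2,P3,P4] Q2=[]
t=15-16: P1@Q0 runs 1, rem=4, I/O yield, promote→Q0. Q0=[P1] Q1=[P2,P3,P4] Q2=[]
t=16-17: P1@Q0 runs 1, rem=3, I/O yield, promote→Q0. Q0=[P1] Q1=[P2,P3,P4] Q2=[]
t=17-18: P1@Q0 runs 1, rem=2, I/O yield, promote→Q0. Q0=[P1] Q1=[P2,P3,P4] Q2=[]
t=18-19: P1@Q0 runs 1, rem=1, I/O yield, promote→Q0. Q0=[P1] Q1=[P2,P3,P4] Q2=[]
t=19-20: P1@Q0 runs 1, rem=0, completes. Q0=[] Q1=[P2,P3,P4] Q2=[]
t=20-23: P2@Q1 runs 3, rem=0, completes. Q0=[] Q1=[P3,P4] Q2=[]
t=23-25: P3@Q1 runs 2, rem=0, completes. Q0=[] Q1=[P4] Q2=[]
t=25-28: P4@Q1 runs 3, rem=0, completes. Q0=[] Q1=[] Q2=[]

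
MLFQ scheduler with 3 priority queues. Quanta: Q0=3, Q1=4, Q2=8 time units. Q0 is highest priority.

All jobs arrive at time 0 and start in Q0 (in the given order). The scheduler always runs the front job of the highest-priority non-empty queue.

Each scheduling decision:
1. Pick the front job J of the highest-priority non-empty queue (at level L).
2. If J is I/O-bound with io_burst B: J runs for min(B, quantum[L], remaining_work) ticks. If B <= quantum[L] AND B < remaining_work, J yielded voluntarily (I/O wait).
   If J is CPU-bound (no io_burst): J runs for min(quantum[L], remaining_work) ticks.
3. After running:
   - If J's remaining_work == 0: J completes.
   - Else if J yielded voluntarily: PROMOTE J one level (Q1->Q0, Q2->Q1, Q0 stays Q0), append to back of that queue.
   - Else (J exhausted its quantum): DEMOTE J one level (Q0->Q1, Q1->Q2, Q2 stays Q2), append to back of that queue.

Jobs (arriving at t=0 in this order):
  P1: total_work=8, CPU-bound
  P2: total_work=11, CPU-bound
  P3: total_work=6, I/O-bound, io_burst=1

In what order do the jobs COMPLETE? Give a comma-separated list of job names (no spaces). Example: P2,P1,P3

t=0-3: P1@Q0 runs 3, rem=5, quantum used, demote→Q1. Q0=[P2,P3] Q1=[P1] Q2=[]
t=3-6: P2@Q0 runs 3, rem=8, quantum used, demote→Q1. Q0=[P3] Q1=[P1,P2] Q2=[]
t=6-7: P3@Q0 runs 1, rem=5, I/O yield, promote→Q0. Q0=[P3] Q1=[P1,P2] Q2=[]
t=7-8: P3@Q0 runs 1, rem=4, I/O yield, promote→Q0. Q0=[P3] Q1=[P1,P2] Q2=[]
t=8-9: P3@Q0 runs 1, rem=3, I/O yield, promote→Q0. Q0=[P3] Q1=[P1,P2] Q2=[]
t=9-10: P3@Q0 runs 1, rem=2, I/O yield, promote→Q0. Q0=[P3] Q1=[P1,P2] Q2=[]
t=10-11: P3@Q0 runs 1, rem=1, I/O yield, promote→Q0. Q0=[P3] Q1=[P1,P2] Q2=[]
t=11-12: P3@Q0 runs 1, rem=0, completes. Q0=[] Q1=[P1,P2] Q2=[]
t=12-16: P1@Q1 runs 4, rem=1, quantum used, demote→Q2. Q0=[] Q1=[P2] Q2=[P1]
t=16-20: P2@Q1 runs 4, rem=4, quantum used, demote→Q2. Q0=[] Q1=[] Q2=[P1,P2]
t=20-21: P1@Q2 runs 1, rem=0, completes. Q0=[] Q1=[] Q2=[P2]
t=21-25: P2@Q2 runs 4, rem=0, completes. Q0=[] Q1=[] Q2=[]

Answer: P3,P1,P2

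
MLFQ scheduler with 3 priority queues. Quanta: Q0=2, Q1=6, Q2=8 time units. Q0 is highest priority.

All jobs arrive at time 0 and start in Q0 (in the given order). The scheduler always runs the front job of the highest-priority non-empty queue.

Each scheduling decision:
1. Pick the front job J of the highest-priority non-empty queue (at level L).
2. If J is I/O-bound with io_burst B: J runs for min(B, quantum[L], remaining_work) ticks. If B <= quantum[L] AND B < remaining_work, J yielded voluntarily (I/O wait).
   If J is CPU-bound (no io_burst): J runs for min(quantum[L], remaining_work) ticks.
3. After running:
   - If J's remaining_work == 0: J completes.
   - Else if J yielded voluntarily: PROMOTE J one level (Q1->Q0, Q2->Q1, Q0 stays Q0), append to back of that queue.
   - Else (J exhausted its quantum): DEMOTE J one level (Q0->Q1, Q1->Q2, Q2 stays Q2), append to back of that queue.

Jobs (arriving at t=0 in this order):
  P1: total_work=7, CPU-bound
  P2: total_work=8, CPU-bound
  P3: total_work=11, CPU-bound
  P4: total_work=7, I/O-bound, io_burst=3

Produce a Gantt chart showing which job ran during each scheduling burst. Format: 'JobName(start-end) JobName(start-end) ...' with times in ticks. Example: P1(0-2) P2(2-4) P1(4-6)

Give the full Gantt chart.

t=0-2: P1@Q0 runs 2, rem=5, quantum used, demote→Q1. Q0=[P2,P3,P4] Q1=[P1] Q2=[]
t=2-4: P2@Q0 runs 2, rem=6, quantum used, demote→Q1. Q0=[P3,P4] Q1=[P1,P2] Q2=[]
t=4-6: P3@Q0 runs 2, rem=9, quantum used, demote→Q1. Q0=[P4] Q1=[P1,P2,P3] Q2=[]
t=6-8: P4@Q0 runs 2, rem=5, quantum used, demote→Q1. Q0=[] Q1=[P1,P2,P3,P4] Q2=[]
t=8-13: P1@Q1 runs 5, rem=0, completes. Q0=[] Q1=[P2,P3,P4] Q2=[]
t=13-19: P2@Q1 runs 6, rem=0, completes. Q0=[] Q1=[P3,P4] Q2=[]
t=19-25: P3@Q1 runs 6, rem=3, quantum used, demote→Q2. Q0=[] Q1=[P4] Q2=[P3]
t=25-28: P4@Q1 runs 3, rem=2, I/O yield, promote→Q0. Q0=[P4] Q1=[] Q2=[P3]
t=28-30: P4@Q0 runs 2, rem=0, completes. Q0=[] Q1=[] Q2=[P3]
t=30-33: P3@Q2 runs 3, rem=0, completes. Q0=[] Q1=[] Q2=[]

Answer: P1(0-2) P2(2-4) P3(4-6) P4(6-8) P1(8-13) P2(13-19) P3(19-25) P4(25-28) P4(28-30) P3(30-33)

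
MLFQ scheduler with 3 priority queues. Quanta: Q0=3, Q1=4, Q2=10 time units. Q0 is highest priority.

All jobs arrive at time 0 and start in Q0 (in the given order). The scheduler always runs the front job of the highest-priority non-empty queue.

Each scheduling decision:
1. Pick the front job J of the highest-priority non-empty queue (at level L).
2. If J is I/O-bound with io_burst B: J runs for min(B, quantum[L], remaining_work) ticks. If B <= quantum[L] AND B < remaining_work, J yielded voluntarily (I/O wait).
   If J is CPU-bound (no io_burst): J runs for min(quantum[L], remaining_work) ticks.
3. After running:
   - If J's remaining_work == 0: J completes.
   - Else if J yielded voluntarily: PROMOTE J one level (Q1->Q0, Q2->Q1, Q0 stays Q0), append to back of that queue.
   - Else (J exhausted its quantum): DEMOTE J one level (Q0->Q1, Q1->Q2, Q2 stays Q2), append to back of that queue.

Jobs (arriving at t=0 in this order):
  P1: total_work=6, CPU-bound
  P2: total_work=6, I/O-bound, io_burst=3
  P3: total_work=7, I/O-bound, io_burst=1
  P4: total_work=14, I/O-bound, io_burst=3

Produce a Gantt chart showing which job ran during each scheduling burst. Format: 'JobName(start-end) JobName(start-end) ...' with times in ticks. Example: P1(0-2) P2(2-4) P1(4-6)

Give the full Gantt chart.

Answer: P1(0-3) P2(3-6) P3(6-7) P4(7-10) P2(10-13) P3(13-14) P4(14-17) P3(17-18) P4(18-21) P3(21-22) P4(22-25) P3(25-26) P4(26-28) P3(28-29) P3(29-30) P1(30-33)

Derivation:
t=0-3: P1@Q0 runs 3, rem=3, quantum used, demote→Q1. Q0=[P2,P3,P4] Q1=[P1] Q2=[]
t=3-6: P2@Q0 runs 3, rem=3, I/O yield, promote→Q0. Q0=[P3,P4,P2] Q1=[P1] Q2=[]
t=6-7: P3@Q0 runs 1, rem=6, I/O yield, promote→Q0. Q0=[P4,P2,P3] Q1=[P1] Q2=[]
t=7-10: P4@Q0 runs 3, rem=11, I/O yield, promote→Q0. Q0=[P2,P3,P4] Q1=[P1] Q2=[]
t=10-13: P2@Q0 runs 3, rem=0, completes. Q0=[P3,P4] Q1=[P1] Q2=[]
t=13-14: P3@Q0 runs 1, rem=5, I/O yield, promote→Q0. Q0=[P4,P3] Q1=[P1] Q2=[]
t=14-17: P4@Q0 runs 3, rem=8, I/O yield, promote→Q0. Q0=[P3,P4] Q1=[P1] Q2=[]
t=17-18: P3@Q0 runs 1, rem=4, I/O yield, promote→Q0. Q0=[P4,P3] Q1=[P1] Q2=[]
t=18-21: P4@Q0 runs 3, rem=5, I/O yield, promote→Q0. Q0=[P3,P4] Q1=[P1] Q2=[]
t=21-22: P3@Q0 runs 1, rem=3, I/O yield, promote→Q0. Q0=[P4,P3] Q1=[P1] Q2=[]
t=22-25: P4@Q0 runs 3, rem=2, I/O yield, promote→Q0. Q0=[P3,P4] Q1=[P1] Q2=[]
t=25-26: P3@Q0 runs 1, rem=2, I/O yield, promote→Q0. Q0=[P4,P3] Q1=[P1] Q2=[]
t=26-28: P4@Q0 runs 2, rem=0, completes. Q0=[P3] Q1=[P1] Q2=[]
t=28-29: P3@Q0 runs 1, rem=1, I/O yield, promote→Q0. Q0=[P3] Q1=[P1] Q2=[]
t=29-30: P3@Q0 runs 1, rem=0, completes. Q0=[] Q1=[P1] Q2=[]
t=30-33: P1@Q1 runs 3, rem=0, completes. Q0=[] Q1=[] Q2=[]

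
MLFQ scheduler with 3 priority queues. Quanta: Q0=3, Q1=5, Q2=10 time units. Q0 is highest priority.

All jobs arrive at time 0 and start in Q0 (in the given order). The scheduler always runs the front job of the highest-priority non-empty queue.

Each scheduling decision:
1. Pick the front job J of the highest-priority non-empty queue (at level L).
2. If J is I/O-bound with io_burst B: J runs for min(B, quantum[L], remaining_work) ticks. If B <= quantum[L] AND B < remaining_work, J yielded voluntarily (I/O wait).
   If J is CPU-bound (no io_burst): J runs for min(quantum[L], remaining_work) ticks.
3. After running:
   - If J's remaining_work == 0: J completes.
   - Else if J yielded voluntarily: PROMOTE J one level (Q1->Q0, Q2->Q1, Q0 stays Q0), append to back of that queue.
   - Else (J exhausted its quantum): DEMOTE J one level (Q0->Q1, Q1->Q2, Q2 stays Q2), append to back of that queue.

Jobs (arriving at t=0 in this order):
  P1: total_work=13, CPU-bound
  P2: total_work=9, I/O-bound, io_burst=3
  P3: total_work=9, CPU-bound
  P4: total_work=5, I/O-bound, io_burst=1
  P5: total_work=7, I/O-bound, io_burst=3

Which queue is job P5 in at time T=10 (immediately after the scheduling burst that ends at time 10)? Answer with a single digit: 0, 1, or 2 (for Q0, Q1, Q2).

Answer: 0

Derivation:
t=0-3: P1@Q0 runs 3, rem=10, quantum used, demote→Q1. Q0=[P2,P3,P4,P5] Q1=[P1] Q2=[]
t=3-6: P2@Q0 runs 3, rem=6, I/O yield, promote→Q0. Q0=[P3,P4,P5,P2] Q1=[P1] Q2=[]
t=6-9: P3@Q0 runs 3, rem=6, quantum used, demote→Q1. Q0=[P4,P5,P2] Q1=[P1,P3] Q2=[]
t=9-10: P4@Q0 runs 1, rem=4, I/O yield, promote→Q0. Q0=[P5,P2,P4] Q1=[P1,P3] Q2=[]
t=10-13: P5@Q0 runs 3, rem=4, I/O yield, promote→Q0. Q0=[P2,P4,P5] Q1=[P1,P3] Q2=[]
t=13-16: P2@Q0 runs 3, rem=3, I/O yield, promote→Q0. Q0=[P4,P5,P2] Q1=[P1,P3] Q2=[]
t=16-17: P4@Q0 runs 1, rem=3, I/O yield, promote→Q0. Q0=[P5,P2,P4] Q1=[P1,P3] Q2=[]
t=17-20: P5@Q0 runs 3, rem=1, I/O yield, promote→Q0. Q0=[P2,P4,P5] Q1=[P1,P3] Q2=[]
t=20-23: P2@Q0 runs 3, rem=0, completes. Q0=[P4,P5] Q1=[P1,P3] Q2=[]
t=23-24: P4@Q0 runs 1, rem=2, I/O yield, promote→Q0. Q0=[P5,P4] Q1=[P1,P3] Q2=[]
t=24-25: P5@Q0 runs 1, rem=0, completes. Q0=[P4] Q1=[P1,P3] Q2=[]
t=25-26: P4@Q0 runs 1, rem=1, I/O yield, promote→Q0. Q0=[P4] Q1=[P1,P3] Q2=[]
t=26-27: P4@Q0 runs 1, rem=0, completes. Q0=[] Q1=[P1,P3] Q2=[]
t=27-32: P1@Q1 runs 5, rem=5, quantum used, demote→Q2. Q0=[] Q1=[P3] Q2=[P1]
t=32-37: P3@Q1 runs 5, rem=1, quantum used, demote→Q2. Q0=[] Q1=[] Q2=[P1,P3]
t=37-42: P1@Q2 runs 5, rem=0, completes. Q0=[] Q1=[] Q2=[P3]
t=42-43: P3@Q2 runs 1, rem=0, completes. Q0=[] Q1=[] Q2=[]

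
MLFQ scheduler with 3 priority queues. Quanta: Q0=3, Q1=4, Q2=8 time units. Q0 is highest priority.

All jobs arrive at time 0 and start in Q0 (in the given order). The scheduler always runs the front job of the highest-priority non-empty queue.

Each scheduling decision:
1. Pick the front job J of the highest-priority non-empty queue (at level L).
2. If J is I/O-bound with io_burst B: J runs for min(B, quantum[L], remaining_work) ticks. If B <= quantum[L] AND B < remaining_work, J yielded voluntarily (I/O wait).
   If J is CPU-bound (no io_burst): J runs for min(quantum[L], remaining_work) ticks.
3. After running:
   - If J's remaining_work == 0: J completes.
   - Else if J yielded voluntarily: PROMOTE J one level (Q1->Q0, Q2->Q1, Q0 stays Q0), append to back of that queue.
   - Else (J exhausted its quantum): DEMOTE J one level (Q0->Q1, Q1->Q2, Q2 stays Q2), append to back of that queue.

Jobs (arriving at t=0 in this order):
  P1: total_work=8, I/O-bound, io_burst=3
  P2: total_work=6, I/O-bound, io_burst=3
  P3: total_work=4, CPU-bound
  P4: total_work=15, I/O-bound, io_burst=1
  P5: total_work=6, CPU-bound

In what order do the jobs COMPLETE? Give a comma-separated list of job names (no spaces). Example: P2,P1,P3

Answer: P2,P1,P4,P3,P5

Derivation:
t=0-3: P1@Q0 runs 3, rem=5, I/O yield, promote→Q0. Q0=[P2,P3,P4,P5,P1] Q1=[] Q2=[]
t=3-6: P2@Q0 runs 3, rem=3, I/O yield, promote→Q0. Q0=[P3,P4,P5,P1,P2] Q1=[] Q2=[]
t=6-9: P3@Q0 runs 3, rem=1, quantum used, demote→Q1. Q0=[P4,P5,P1,P2] Q1=[P3] Q2=[]
t=9-10: P4@Q0 runs 1, rem=14, I/O yield, promote→Q0. Q0=[P5,P1,P2,P4] Q1=[P3] Q2=[]
t=10-13: P5@Q0 runs 3, rem=3, quantum used, demote→Q1. Q0=[P1,P2,P4] Q1=[P3,P5] Q2=[]
t=13-16: P1@Q0 runs 3, rem=2, I/O yield, promote→Q0. Q0=[P2,P4,P1] Q1=[P3,P5] Q2=[]
t=16-19: P2@Q0 runs 3, rem=0, completes. Q0=[P4,P1] Q1=[P3,P5] Q2=[]
t=19-20: P4@Q0 runs 1, rem=13, I/O yield, promote→Q0. Q0=[P1,P4] Q1=[P3,P5] Q2=[]
t=20-22: P1@Q0 runs 2, rem=0, completes. Q0=[P4] Q1=[P3,P5] Q2=[]
t=22-23: P4@Q0 runs 1, rem=12, I/O yield, promote→Q0. Q0=[P4] Q1=[P3,P5] Q2=[]
t=23-24: P4@Q0 runs 1, rem=11, I/O yield, promote→Q0. Q0=[P4] Q1=[P3,P5] Q2=[]
t=24-25: P4@Q0 runs 1, rem=10, I/O yield, promote→Q0. Q0=[P4] Q1=[P3,P5] Q2=[]
t=25-26: P4@Q0 runs 1, rem=9, I/O yield, promote→Q0. Q0=[P4] Q1=[P3,P5] Q2=[]
t=26-27: P4@Q0 runs 1, rem=8, I/O yield, promote→Q0. Q0=[P4] Q1=[P3,P5] Q2=[]
t=27-28: P4@Q0 runs 1, rem=7, I/O yield, promote→Q0. Q0=[P4] Q1=[P3,P5] Q2=[]
t=28-29: P4@Q0 runs 1, rem=6, I/O yield, promote→Q0. Q0=[P4] Q1=[P3,P5] Q2=[]
t=29-30: P4@Q0 runs 1, rem=5, I/O yield, promote→Q0. Q0=[P4] Q1=[P3,P5] Q2=[]
t=30-31: P4@Q0 runs 1, rem=4, I/O yield, promote→Q0. Q0=[P4] Q1=[P3,P5] Q2=[]
t=31-32: P4@Q0 runs 1, rem=3, I/O yield, promote→Q0. Q0=[P4] Q1=[P3,P5] Q2=[]
t=32-33: P4@Q0 runs 1, rem=2, I/O yield, promote→Q0. Q0=[P4] Q1=[P3,P5] Q2=[]
t=33-34: P4@Q0 runs 1, rem=1, I/O yield, promote→Q0. Q0=[P4] Q1=[P3,P5] Q2=[]
t=34-35: P4@Q0 runs 1, rem=0, completes. Q0=[] Q1=[P3,P5] Q2=[]
t=35-36: P3@Q1 runs 1, rem=0, completes. Q0=[] Q1=[P5] Q2=[]
t=36-39: P5@Q1 runs 3, rem=0, completes. Q0=[] Q1=[] Q2=[]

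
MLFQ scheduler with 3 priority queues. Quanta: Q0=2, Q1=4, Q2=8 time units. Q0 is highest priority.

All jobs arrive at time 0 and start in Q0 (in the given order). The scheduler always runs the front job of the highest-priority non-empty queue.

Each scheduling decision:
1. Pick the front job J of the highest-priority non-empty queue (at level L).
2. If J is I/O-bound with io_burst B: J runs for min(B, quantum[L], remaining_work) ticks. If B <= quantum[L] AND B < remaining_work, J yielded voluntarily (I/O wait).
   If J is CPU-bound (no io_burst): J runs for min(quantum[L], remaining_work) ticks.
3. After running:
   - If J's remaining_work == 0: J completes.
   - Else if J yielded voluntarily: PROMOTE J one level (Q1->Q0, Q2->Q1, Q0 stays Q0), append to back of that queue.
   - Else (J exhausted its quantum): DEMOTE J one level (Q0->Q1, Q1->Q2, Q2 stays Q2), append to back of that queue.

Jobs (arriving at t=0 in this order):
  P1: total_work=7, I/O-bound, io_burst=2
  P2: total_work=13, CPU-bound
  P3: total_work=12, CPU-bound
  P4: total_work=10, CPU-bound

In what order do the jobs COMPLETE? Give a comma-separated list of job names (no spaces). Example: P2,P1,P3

t=0-2: P1@Q0 runs 2, rem=5, I/O yield, promote→Q0. Q0=[P2,P3,P4,P1] Q1=[] Q2=[]
t=2-4: P2@Q0 runs 2, rem=11, quantum used, demote→Q1. Q0=[P3,P4,P1] Q1=[P2] Q2=[]
t=4-6: P3@Q0 runs 2, rem=10, quantum used, demote→Q1. Q0=[P4,P1] Q1=[P2,P3] Q2=[]
t=6-8: P4@Q0 runs 2, rem=8, quantum used, demote→Q1. Q0=[P1] Q1=[P2,P3,P4] Q2=[]
t=8-10: P1@Q0 runs 2, rem=3, I/O yield, promote→Q0. Q0=[P1] Q1=[P2,P3,P4] Q2=[]
t=10-12: P1@Q0 runs 2, rem=1, I/O yield, promote→Q0. Q0=[P1] Q1=[P2,P3,P4] Q2=[]
t=12-13: P1@Q0 runs 1, rem=0, completes. Q0=[] Q1=[P2,P3,P4] Q2=[]
t=13-17: P2@Q1 runs 4, rem=7, quantum used, demote→Q2. Q0=[] Q1=[P3,P4] Q2=[P2]
t=17-21: P3@Q1 runs 4, rem=6, quantum used, demote→Q2. Q0=[] Q1=[P4] Q2=[P2,P3]
t=21-25: P4@Q1 runs 4, rem=4, quantum used, demote→Q2. Q0=[] Q1=[] Q2=[P2,P3,P4]
t=25-32: P2@Q2 runs 7, rem=0, completes. Q0=[] Q1=[] Q2=[P3,P4]
t=32-38: P3@Q2 runs 6, rem=0, completes. Q0=[] Q1=[] Q2=[P4]
t=38-42: P4@Q2 runs 4, rem=0, completes. Q0=[] Q1=[] Q2=[]

Answer: P1,P2,P3,P4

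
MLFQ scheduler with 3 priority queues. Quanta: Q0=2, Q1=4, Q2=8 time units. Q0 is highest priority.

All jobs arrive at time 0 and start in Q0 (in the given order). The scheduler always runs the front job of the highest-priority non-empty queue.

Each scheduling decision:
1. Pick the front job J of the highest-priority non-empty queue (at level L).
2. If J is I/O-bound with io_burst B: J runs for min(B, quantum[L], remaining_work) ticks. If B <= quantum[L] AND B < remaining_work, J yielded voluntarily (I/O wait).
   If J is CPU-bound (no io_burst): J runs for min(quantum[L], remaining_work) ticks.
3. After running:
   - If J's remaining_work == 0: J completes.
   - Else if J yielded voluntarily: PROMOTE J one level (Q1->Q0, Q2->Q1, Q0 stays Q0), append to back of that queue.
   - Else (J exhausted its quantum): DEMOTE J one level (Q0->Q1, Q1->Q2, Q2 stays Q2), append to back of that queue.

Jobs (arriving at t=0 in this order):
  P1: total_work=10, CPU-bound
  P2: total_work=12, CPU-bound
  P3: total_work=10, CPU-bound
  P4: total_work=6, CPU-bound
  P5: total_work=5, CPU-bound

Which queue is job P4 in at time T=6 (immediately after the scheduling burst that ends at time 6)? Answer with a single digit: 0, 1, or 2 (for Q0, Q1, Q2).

Answer: 0

Derivation:
t=0-2: P1@Q0 runs 2, rem=8, quantum used, demote→Q1. Q0=[P2,P3,P4,P5] Q1=[P1] Q2=[]
t=2-4: P2@Q0 runs 2, rem=10, quantum used, demote→Q1. Q0=[P3,P4,P5] Q1=[P1,P2] Q2=[]
t=4-6: P3@Q0 runs 2, rem=8, quantum used, demote→Q1. Q0=[P4,P5] Q1=[P1,P2,P3] Q2=[]
t=6-8: P4@Q0 runs 2, rem=4, quantum used, demote→Q1. Q0=[P5] Q1=[P1,P2,P3,P4] Q2=[]
t=8-10: P5@Q0 runs 2, rem=3, quantum used, demote→Q1. Q0=[] Q1=[P1,P2,P3,P4,P5] Q2=[]
t=10-14: P1@Q1 runs 4, rem=4, quantum used, demote→Q2. Q0=[] Q1=[P2,P3,P4,P5] Q2=[P1]
t=14-18: P2@Q1 runs 4, rem=6, quantum used, demote→Q2. Q0=[] Q1=[P3,P4,P5] Q2=[P1,P2]
t=18-22: P3@Q1 runs 4, rem=4, quantum used, demote→Q2. Q0=[] Q1=[P4,P5] Q2=[P1,P2,P3]
t=22-26: P4@Q1 runs 4, rem=0, completes. Q0=[] Q1=[P5] Q2=[P1,P2,P3]
t=26-29: P5@Q1 runs 3, rem=0, completes. Q0=[] Q1=[] Q2=[P1,P2,P3]
t=29-33: P1@Q2 runs 4, rem=0, completes. Q0=[] Q1=[] Q2=[P2,P3]
t=33-39: P2@Q2 runs 6, rem=0, completes. Q0=[] Q1=[] Q2=[P3]
t=39-43: P3@Q2 runs 4, rem=0, completes. Q0=[] Q1=[] Q2=[]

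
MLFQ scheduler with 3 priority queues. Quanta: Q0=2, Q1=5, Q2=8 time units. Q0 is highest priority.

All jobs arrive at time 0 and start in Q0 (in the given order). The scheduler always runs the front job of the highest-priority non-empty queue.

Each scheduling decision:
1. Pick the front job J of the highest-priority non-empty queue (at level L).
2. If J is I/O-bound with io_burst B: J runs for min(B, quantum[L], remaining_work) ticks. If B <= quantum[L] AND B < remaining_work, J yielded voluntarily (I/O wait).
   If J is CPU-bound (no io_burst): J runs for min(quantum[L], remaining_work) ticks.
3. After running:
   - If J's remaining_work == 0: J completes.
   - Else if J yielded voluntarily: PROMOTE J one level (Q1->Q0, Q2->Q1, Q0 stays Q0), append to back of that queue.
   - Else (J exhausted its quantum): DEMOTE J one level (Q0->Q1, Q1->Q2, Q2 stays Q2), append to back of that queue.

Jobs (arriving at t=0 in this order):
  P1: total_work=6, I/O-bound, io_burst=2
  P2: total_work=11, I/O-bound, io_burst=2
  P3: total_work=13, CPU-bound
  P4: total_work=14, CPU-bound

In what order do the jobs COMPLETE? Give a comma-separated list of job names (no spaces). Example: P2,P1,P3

t=0-2: P1@Q0 runs 2, rem=4, I/O yield, promote→Q0. Q0=[P2,P3,P4,P1] Q1=[] Q2=[]
t=2-4: P2@Q0 runs 2, rem=9, I/O yield, promote→Q0. Q0=[P3,P4,P1,P2] Q1=[] Q2=[]
t=4-6: P3@Q0 runs 2, rem=11, quantum used, demote→Q1. Q0=[P4,P1,P2] Q1=[P3] Q2=[]
t=6-8: P4@Q0 runs 2, rem=12, quantum used, demote→Q1. Q0=[P1,P2] Q1=[P3,P4] Q2=[]
t=8-10: P1@Q0 runs 2, rem=2, I/O yield, promote→Q0. Q0=[P2,P1] Q1=[P3,P4] Q2=[]
t=10-12: P2@Q0 runs 2, rem=7, I/O yield, promote→Q0. Q0=[P1,P2] Q1=[P3,P4] Q2=[]
t=12-14: P1@Q0 runs 2, rem=0, completes. Q0=[P2] Q1=[P3,P4] Q2=[]
t=14-16: P2@Q0 runs 2, rem=5, I/O yield, promote→Q0. Q0=[P2] Q1=[P3,P4] Q2=[]
t=16-18: P2@Q0 runs 2, rem=3, I/O yield, promote→Q0. Q0=[P2] Q1=[P3,P4] Q2=[]
t=18-20: P2@Q0 runs 2, rem=1, I/O yield, promote→Q0. Q0=[P2] Q1=[P3,P4] Q2=[]
t=20-21: P2@Q0 runs 1, rem=0, completes. Q0=[] Q1=[P3,P4] Q2=[]
t=21-26: P3@Q1 runs 5, rem=6, quantum used, demote→Q2. Q0=[] Q1=[P4] Q2=[P3]
t=26-31: P4@Q1 runs 5, rem=7, quantum used, demote→Q2. Q0=[] Q1=[] Q2=[P3,P4]
t=31-37: P3@Q2 runs 6, rem=0, completes. Q0=[] Q1=[] Q2=[P4]
t=37-44: P4@Q2 runs 7, rem=0, completes. Q0=[] Q1=[] Q2=[]

Answer: P1,P2,P3,P4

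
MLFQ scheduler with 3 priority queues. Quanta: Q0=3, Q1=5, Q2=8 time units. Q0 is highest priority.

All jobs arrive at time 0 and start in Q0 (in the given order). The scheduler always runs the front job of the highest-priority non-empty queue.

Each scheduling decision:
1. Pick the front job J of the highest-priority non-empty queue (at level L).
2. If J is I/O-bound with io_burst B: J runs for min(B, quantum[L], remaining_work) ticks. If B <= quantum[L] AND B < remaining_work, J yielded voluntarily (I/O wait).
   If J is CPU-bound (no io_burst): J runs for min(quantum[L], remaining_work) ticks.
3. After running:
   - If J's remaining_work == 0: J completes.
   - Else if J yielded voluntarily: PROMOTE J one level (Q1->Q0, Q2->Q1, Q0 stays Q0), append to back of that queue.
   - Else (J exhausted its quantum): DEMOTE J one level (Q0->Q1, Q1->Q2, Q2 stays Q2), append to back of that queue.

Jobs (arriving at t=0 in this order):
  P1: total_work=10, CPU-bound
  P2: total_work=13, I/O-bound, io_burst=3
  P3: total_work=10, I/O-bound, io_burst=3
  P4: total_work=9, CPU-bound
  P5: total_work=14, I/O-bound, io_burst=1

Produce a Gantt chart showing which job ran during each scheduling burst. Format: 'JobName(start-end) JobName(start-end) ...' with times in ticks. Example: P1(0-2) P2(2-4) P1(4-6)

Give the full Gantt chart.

Answer: P1(0-3) P2(3-6) P3(6-9) P4(9-12) P5(12-13) P2(13-16) P3(16-19) P5(19-20) P2(20-23) P3(23-26) P5(26-27) P2(27-30) P3(30-31) P5(31-32) P2(32-33) P5(33-34) P5(34-35) P5(35-36) P5(36-37) P5(37-38) P5(38-39) P5(39-40) P5(40-41) P5(41-42) P5(42-43) P1(43-48) P4(48-53) P1(53-55) P4(55-56)

Derivation:
t=0-3: P1@Q0 runs 3, rem=7, quantum used, demote→Q1. Q0=[P2,P3,P4,P5] Q1=[P1] Q2=[]
t=3-6: P2@Q0 runs 3, rem=10, I/O yield, promote→Q0. Q0=[P3,P4,P5,P2] Q1=[P1] Q2=[]
t=6-9: P3@Q0 runs 3, rem=7, I/O yield, promote→Q0. Q0=[P4,P5,P2,P3] Q1=[P1] Q2=[]
t=9-12: P4@Q0 runs 3, rem=6, quantum used, demote→Q1. Q0=[P5,P2,P3] Q1=[P1,P4] Q2=[]
t=12-13: P5@Q0 runs 1, rem=13, I/O yield, promote→Q0. Q0=[P2,P3,P5] Q1=[P1,P4] Q2=[]
t=13-16: P2@Q0 runs 3, rem=7, I/O yield, promote→Q0. Q0=[P3,P5,P2] Q1=[P1,P4] Q2=[]
t=16-19: P3@Q0 runs 3, rem=4, I/O yield, promote→Q0. Q0=[P5,P2,P3] Q1=[P1,P4] Q2=[]
t=19-20: P5@Q0 runs 1, rem=12, I/O yield, promote→Q0. Q0=[P2,P3,P5] Q1=[P1,P4] Q2=[]
t=20-23: P2@Q0 runs 3, rem=4, I/O yield, promote→Q0. Q0=[P3,P5,P2] Q1=[P1,P4] Q2=[]
t=23-26: P3@Q0 runs 3, rem=1, I/O yield, promote→Q0. Q0=[P5,P2,P3] Q1=[P1,P4] Q2=[]
t=26-27: P5@Q0 runs 1, rem=11, I/O yield, promote→Q0. Q0=[P2,P3,P5] Q1=[P1,P4] Q2=[]
t=27-30: P2@Q0 runs 3, rem=1, I/O yield, promote→Q0. Q0=[P3,P5,P2] Q1=[P1,P4] Q2=[]
t=30-31: P3@Q0 runs 1, rem=0, completes. Q0=[P5,P2] Q1=[P1,P4] Q2=[]
t=31-32: P5@Q0 runs 1, rem=10, I/O yield, promote→Q0. Q0=[P2,P5] Q1=[P1,P4] Q2=[]
t=32-33: P2@Q0 runs 1, rem=0, completes. Q0=[P5] Q1=[P1,P4] Q2=[]
t=33-34: P5@Q0 runs 1, rem=9, I/O yield, promote→Q0. Q0=[P5] Q1=[P1,P4] Q2=[]
t=34-35: P5@Q0 runs 1, rem=8, I/O yield, promote→Q0. Q0=[P5] Q1=[P1,P4] Q2=[]
t=35-36: P5@Q0 runs 1, rem=7, I/O yield, promote→Q0. Q0=[P5] Q1=[P1,P4] Q2=[]
t=36-37: P5@Q0 runs 1, rem=6, I/O yield, promote→Q0. Q0=[P5] Q1=[P1,P4] Q2=[]
t=37-38: P5@Q0 runs 1, rem=5, I/O yield, promote→Q0. Q0=[P5] Q1=[P1,P4] Q2=[]
t=38-39: P5@Q0 runs 1, rem=4, I/O yield, promote→Q0. Q0=[P5] Q1=[P1,P4] Q2=[]
t=39-40: P5@Q0 runs 1, rem=3, I/O yield, promote→Q0. Q0=[P5] Q1=[P1,P4] Q2=[]
t=40-41: P5@Q0 runs 1, rem=2, I/O yield, promote→Q0. Q0=[P5] Q1=[P1,P4] Q2=[]
t=41-42: P5@Q0 runs 1, rem=1, I/O yield, promote→Q0. Q0=[P5] Q1=[P1,P4] Q2=[]
t=42-43: P5@Q0 runs 1, rem=0, completes. Q0=[] Q1=[P1,P4] Q2=[]
t=43-48: P1@Q1 runs 5, rem=2, quantum used, demote→Q2. Q0=[] Q1=[P4] Q2=[P1]
t=48-53: P4@Q1 runs 5, rem=1, quantum used, demote→Q2. Q0=[] Q1=[] Q2=[P1,P4]
t=53-55: P1@Q2 runs 2, rem=0, completes. Q0=[] Q1=[] Q2=[P4]
t=55-56: P4@Q2 runs 1, rem=0, completes. Q0=[] Q1=[] Q2=[]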